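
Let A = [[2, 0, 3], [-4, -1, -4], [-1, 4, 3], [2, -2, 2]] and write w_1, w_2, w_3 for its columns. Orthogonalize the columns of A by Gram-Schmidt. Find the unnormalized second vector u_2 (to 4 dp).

w_1 = (2, -4, -1, 2); ‖w_1‖ = 5.0000, so q_1 = (0.4000, -0.8000, -0.2000, 0.4000).
q_1·w_2 = 0.4000·0 + (-0.8000)·(-1) + (-0.2000)·4 + 0.4000·(-2) = -0.8000.
u_2 = w_2 + 0.8000·q_1 = (0.3200, -1.6400, 3.8400, -1.6800).

u_2 = (0.3200, -1.6400, 3.8400, -1.6800)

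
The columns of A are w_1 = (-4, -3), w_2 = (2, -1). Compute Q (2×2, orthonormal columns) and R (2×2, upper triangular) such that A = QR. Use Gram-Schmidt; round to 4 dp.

Q = [[-0.8000, 0.6000], [-0.6000, -0.8000]], R = [[5.0000, -1.0000], [0.0000, 2.0000]]

w_1 = (-4, -3); ‖w_1‖ = 5.0000, so q_1 = (-0.8000, -0.6000).
q_1·w_2 = (-0.8000)·2 + (-0.6000)·(-1) = -1.0000.
u_2 = w_2 + 1.0000·q_1 = (1.2000, -1.6000).
‖u_2‖ = 2.0000, so q_2 = (0.6000, -0.8000).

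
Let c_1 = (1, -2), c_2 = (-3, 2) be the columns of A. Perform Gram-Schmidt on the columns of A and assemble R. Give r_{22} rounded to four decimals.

r_{22} = 1.7889

c_1 = (1, -2); ‖c_1‖ = 2.2361, so e_1 = (0.4472, -0.8944).
e_1·c_2 = 0.4472·(-3) + (-0.8944)·2 = -3.1305.
u_2 = c_2 + 3.1305·e_1 = (-1.6000, -0.8000).
r_{22} = ‖u_2‖ = 1.7889.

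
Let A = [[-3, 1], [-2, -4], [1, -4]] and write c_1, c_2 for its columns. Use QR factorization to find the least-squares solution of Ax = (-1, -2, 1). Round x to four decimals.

x = (0.5662, 0.0738)

e_1 = c_1/‖c_1‖ = (-3, -2, 1)/3.7417 = (-0.8018, -0.5345, 0.2673).
r_{12} = e_1·c_2 = 0.2673.
u_2 = c_2 − 0.2673·e_1 = (1.2143, -3.8571, -4.0714).
‖u_2‖ = 5.7383, so e_2 = (0.2116, -0.6722, -0.7095).
Qᵀb = (2.1381, 0.4232).
Back-substitute: x_2 = 0.4232/5.7383 = 0.0738.
x_1 = (2.1381 − 0.2673·0.0738)/3.7417 = 0.5662.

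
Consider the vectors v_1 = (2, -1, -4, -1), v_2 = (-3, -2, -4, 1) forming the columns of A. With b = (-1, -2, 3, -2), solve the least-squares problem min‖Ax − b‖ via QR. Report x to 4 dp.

v_1 = (2, -1, -4, -1); ‖v_1‖ = 4.6904, so q_1 = (0.4264, -0.2132, -0.8528, -0.2132).
q_1·v_2 = 0.4264·(-3) + (-0.2132)·(-2) + (-0.8528)·(-4) + (-0.2132)·1 = 2.3452.
u_2 = v_2 − 2.3452·q_1 = (-4.0000, -1.5000, -2.0000, 1.5000).
‖u_2‖ = 4.9497, so q_2 = (-0.8081, -0.3030, -0.4041, 0.3030).
Qᵀb = (-2.1320, -0.4041).
Back-substitute: x_2 = -0.4041/4.9497 = -0.0816.
x_1 = (-2.1320 − 2.3452·(-0.0816))/4.6904 = -0.4137.

x = (-0.4137, -0.0816)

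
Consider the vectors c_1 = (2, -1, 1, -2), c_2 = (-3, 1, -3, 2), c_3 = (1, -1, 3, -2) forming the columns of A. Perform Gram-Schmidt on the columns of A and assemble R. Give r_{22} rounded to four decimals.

q_1 = c_1/‖c_1‖ = (2, -1, 1, -2)/3.1623 = (0.6325, -0.3162, 0.3162, -0.6325).
r_{12} = q_1·c_2 = -4.4272.
u_2 = c_2 + 4.4272·q_1 = (-0.2000, -0.4000, -1.6000, -0.8000).
r_{22} = ‖u_2‖ = 1.8439.

r_{22} = 1.8439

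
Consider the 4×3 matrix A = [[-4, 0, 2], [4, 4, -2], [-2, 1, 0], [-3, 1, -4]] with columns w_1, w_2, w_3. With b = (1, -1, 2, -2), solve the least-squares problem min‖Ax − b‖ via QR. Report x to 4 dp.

x = (-0.1463, 0.2764, 0.6138)

e_1 = w_1/‖w_1‖ = (-4, 4, -2, -3)/6.7082 = (-0.5963, 0.5963, -0.2981, -0.4472).
r_{12} = e_1·w_2 = 1.6398.
u_2 = w_2 − 1.6398·e_1 = (0.9778, 3.0222, 1.4889, 1.7333).
‖u_2‖ = 3.9129, so e_2 = (0.2499, 0.7724, 0.3805, 0.4430).
r_{13} = e_1·w_3 = -0.5963; r_{23} = e_2·w_3 = -2.8169.
u_3 = w_3 + 0.5963·e_1 + 2.8169·e_2 = (2.3483, 0.5312, 0.8940, -3.0189).
‖u_3‖ = 3.9635, so e_3 = (0.5925, 0.1340, 0.2256, -0.7617).
Qᵀb = (-0.8944, -0.6474, 2.4329).
Back-substitute: x_3 = 2.4329/3.9635 = 0.6138.
x_2 = (-0.6474 + 2.8169·0.6138)/3.9129 = 0.2764.
x_1 = (-0.8944 − 1.6398·0.2764 + 0.5963·0.6138)/6.7082 = -0.1463.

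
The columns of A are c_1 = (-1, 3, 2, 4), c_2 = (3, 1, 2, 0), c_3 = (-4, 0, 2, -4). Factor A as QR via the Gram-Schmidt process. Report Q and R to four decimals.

c_1 = (-1, 3, 2, 4); ‖c_1‖ = 5.4772, so e_1 = (-0.1826, 0.5477, 0.3651, 0.7303).
e_1·c_2 = (-0.1826)·3 + 0.5477·1 + 0.3651·2 + 0.7303·0 = 0.7303.
u_2 = c_2 − 0.7303·e_1 = (3.1333, 0.6000, 1.7333, -0.5333).
‖u_2‖ = 3.6697, so e_2 = (0.8538, 0.1635, 0.4723, -0.1453).
e_1·c_3 = (-0.1826)·(-4) + 0.5477·0 + 0.3651·2 + 0.7303·(-4) = -1.4606; e_2·c_3 = 0.8538·(-4) + 0.1635·0 + 0.4723·2 + (-0.1453)·(-4) = -1.8893.
u_3 = c_3 + 1.4606·e_1 + 1.8893·e_2 = (-2.6535, 1.1089, 3.4257, -3.2079).
‖u_3‖ = 5.5043, so e_3 = (-0.4821, 0.2015, 0.6224, -0.5828).

Q = [[-0.1826, 0.8538, -0.4821], [0.5477, 0.1635, 0.2015], [0.3651, 0.4723, 0.6224], [0.7303, -0.1453, -0.5828]], R = [[5.4772, 0.7303, -1.4606], [0.0000, 3.6697, -1.8893], [0.0000, 0.0000, 5.5043]]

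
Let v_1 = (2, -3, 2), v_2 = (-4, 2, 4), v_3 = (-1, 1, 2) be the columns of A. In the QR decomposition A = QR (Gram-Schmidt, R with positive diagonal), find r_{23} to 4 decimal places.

v_1 = (2, -3, 2); ‖v_1‖ = 4.1231, so q_1 = (0.4851, -0.7276, 0.4851).
q_1·v_2 = 0.4851·(-4) + (-0.7276)·2 + 0.4851·4 = -1.4552.
u_2 = v_2 + 1.4552·q_1 = (-3.2941, 0.9412, 4.7059).
‖u_2‖ = 5.8209, so q_2 = (-0.5659, 0.1617, 0.8085).
r_{23} = q_2·v_3 = 2.3445.

r_{23} = 2.3445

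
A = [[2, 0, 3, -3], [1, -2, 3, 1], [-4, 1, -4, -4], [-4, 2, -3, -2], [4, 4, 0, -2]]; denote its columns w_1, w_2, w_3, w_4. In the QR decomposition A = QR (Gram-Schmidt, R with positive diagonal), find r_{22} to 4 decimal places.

w_1 = (2, 1, -4, -4, 4); ‖w_1‖ = 7.2801, so q_1 = (0.2747, 0.1374, -0.5494, -0.5494, 0.5494).
q_1·w_2 = 0.2747·0 + 0.1374·(-2) + (-0.5494)·1 + (-0.5494)·2 + 0.5494·4 = 0.2747.
u_2 = w_2 − 0.2747·q_1 = (-0.0755, -2.0377, 1.1509, 2.1509, 3.8491).
r_{22} = ‖u_2‖ = 4.9924.

r_{22} = 4.9924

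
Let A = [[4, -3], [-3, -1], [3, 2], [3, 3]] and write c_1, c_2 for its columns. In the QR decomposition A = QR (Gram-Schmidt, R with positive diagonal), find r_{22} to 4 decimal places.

c_1 = (4, -3, 3, 3); ‖c_1‖ = 6.5574, so e_1 = (0.6100, -0.4575, 0.4575, 0.4575).
e_1·c_2 = 0.6100·(-3) + (-0.4575)·(-1) + 0.4575·2 + 0.4575·3 = 0.9150.
u_2 = c_2 − 0.9150·e_1 = (-3.5581, -0.5814, 1.5814, 2.5814).
r_{22} = ‖u_2‖ = 4.7077.

r_{22} = 4.7077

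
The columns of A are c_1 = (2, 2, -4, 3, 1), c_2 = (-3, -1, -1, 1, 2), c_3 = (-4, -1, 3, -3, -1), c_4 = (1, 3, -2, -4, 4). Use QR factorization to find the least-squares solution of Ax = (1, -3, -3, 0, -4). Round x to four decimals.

x = (0.4475, -0.4113, 0.2265, -0.4445)

e_1 = c_1/‖c_1‖ = (2, 2, -4, 3, 1)/5.8310 = (0.3430, 0.3430, -0.6860, 0.5145, 0.1715).
r_{12} = e_1·c_2 = 0.1715.
u_2 = c_2 − 0.1715·e_1 = (-3.0588, -1.0588, -0.8824, 0.9118, 1.9706).
‖u_2‖ = 3.9963, so e_2 = (-0.7654, -0.2649, -0.2208, 0.2282, 0.4931).
r_{13} = e_1·c_3 = -5.4880; r_{23} = e_2·c_3 = 1.4867.
u_3 = c_3 + 5.4880·e_1 − 1.4867·e_2 = (-0.9797, 1.2762, -0.4365, -0.5157, -0.7919).
‖u_3‖ = 1.9163, so e_3 = (-0.5113, 0.6660, -0.2278, -0.2691, -0.4132).
r_{14} = e_1·c_4 = 1.3720; r_{24} = e_2·c_4 = -0.0589; r_{34} = e_3·c_4 = 1.3656.
u_4 = c_4 − 1.3720·e_1 + 0.0589·e_2 − 1.3656·e_3 = (1.1825, 1.6043, -0.7608, -4.3250, 4.3581).
‖u_4‖ = 6.4999, so e_4 = (0.1819, 0.2468, -0.1170, -0.6654, 0.6705).
Qᵀb = (0.6860, -1.2806, -0.1730, -2.8893).
Back-substitute: x_4 = -2.8893/6.4999 = -0.4445.
x_3 = (-0.1730 − 1.3656·(-0.4445))/1.9163 = 0.2265.
x_2 = (-1.2806 − 1.4867·0.2265 + 0.0589·(-0.4445))/3.9963 = -0.4113.
x_1 = (0.6860 − 0.1715·(-0.4113) + 5.4880·0.2265 − 1.3720·(-0.4445))/5.8310 = 0.4475.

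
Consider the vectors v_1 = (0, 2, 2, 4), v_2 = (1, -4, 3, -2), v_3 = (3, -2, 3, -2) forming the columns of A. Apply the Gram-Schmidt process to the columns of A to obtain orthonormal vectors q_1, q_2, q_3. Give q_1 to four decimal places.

q_1 = (0.0000, 0.4082, 0.4082, 0.8165)

q_1 = v_1/‖v_1‖ = (0, 2, 2, 4)/4.8990 = (0.0000, 0.4082, 0.4082, 0.8165).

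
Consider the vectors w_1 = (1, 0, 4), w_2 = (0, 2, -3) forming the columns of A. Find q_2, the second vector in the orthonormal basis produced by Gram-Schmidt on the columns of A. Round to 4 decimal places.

w_1 = (1, 0, 4); ‖w_1‖ = 4.1231, so q_1 = (0.2425, 0.0000, 0.9701).
q_1·w_2 = 0.2425·0 + 0.0000·2 + 0.9701·(-3) = -2.9104.
u_2 = w_2 + 2.9104·q_1 = (0.7059, 2.0000, -0.1765).
‖u_2‖ = 2.1282, so q_2 = (0.3317, 0.9397, -0.0829).

q_2 = (0.3317, 0.9397, -0.0829)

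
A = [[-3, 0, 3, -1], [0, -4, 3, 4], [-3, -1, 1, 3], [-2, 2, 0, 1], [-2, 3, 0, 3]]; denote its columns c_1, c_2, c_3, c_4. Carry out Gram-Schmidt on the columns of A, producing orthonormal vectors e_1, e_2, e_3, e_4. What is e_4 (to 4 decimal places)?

e_4 = (-0.5406, 0.5274, 0.0394, 0.1061, 0.6456)

e_1 = c_1/‖c_1‖ = (-3, 0, -3, -2, -2)/5.0990 = (-0.5883, 0.0000, -0.5883, -0.3922, -0.3922).
r_{12} = e_1·c_2 = -1.3728.
u_2 = c_2 + 1.3728·e_1 = (-0.8077, -4.0000, -1.8077, 1.4615, 2.4615).
‖u_2‖ = 5.3024, so e_2 = (-0.1523, -0.7544, -0.3409, 0.2756, 0.4642).
r_{13} = e_1·c_3 = -2.3534; r_{23} = e_2·c_3 = -3.0610.
u_3 = c_3 + 2.3534·e_1 + 3.0610·e_2 = (1.1491, 0.6908, -1.4282, -0.0793, 0.4979).
‖u_3‖ = 2.0228, so e_3 = (0.5681, 0.3415, -0.7060, -0.0392, 0.2462).
r_{14} = e_1·c_4 = -2.7456; r_{24} = e_2·c_4 = -2.2196; r_{34} = e_3·c_4 = -0.6208.
u_4 = c_4 + 2.7456·e_1 + 2.2196·e_2 + 0.6208·e_3 = (-2.6008, 2.5376, 0.1896, 0.5105, 3.1063).
‖u_4‖ = 4.8114, so e_4 = (-0.5406, 0.5274, 0.0394, 0.1061, 0.6456).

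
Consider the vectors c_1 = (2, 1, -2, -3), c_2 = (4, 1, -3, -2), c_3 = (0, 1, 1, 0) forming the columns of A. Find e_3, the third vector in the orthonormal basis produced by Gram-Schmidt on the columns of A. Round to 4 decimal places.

e_3 = (0.2697, 0.7641, 0.5843, 0.0449)

c_1 = (2, 1, -2, -3); ‖c_1‖ = 4.2426, so e_1 = (0.4714, 0.2357, -0.4714, -0.7071).
e_1·c_2 = 0.4714·4 + 0.2357·1 + (-0.4714)·(-3) + (-0.7071)·(-2) = 4.9497.
u_2 = c_2 − 4.9497·e_1 = (1.6667, -0.1667, -0.6667, 1.5000).
‖u_2‖ = 2.3452, so e_2 = (0.7107, -0.0711, -0.2843, 0.6396).
e_1·c_3 = 0.4714·0 + 0.2357·1 + (-0.4714)·1 + (-0.7071)·0 = -0.2357; e_2·c_3 = 0.7107·0 + (-0.0711)·1 + (-0.2843)·1 + 0.6396·0 = -0.3553.
u_3 = c_3 + 0.2357·e_1 + 0.3553·e_2 = (0.3636, 1.0303, 0.7879, 0.0606).
‖u_3‖ = 1.3484, so e_3 = (0.2697, 0.7641, 0.5843, 0.0449).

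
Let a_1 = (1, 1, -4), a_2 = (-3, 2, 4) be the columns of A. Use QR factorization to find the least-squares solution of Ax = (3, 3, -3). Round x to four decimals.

a_1 = (1, 1, -4); ‖a_1‖ = 4.2426, so q_1 = (0.2357, 0.2357, -0.9428).
q_1·a_2 = 0.2357·(-3) + 0.2357·2 + (-0.9428)·4 = -4.0069.
u_2 = a_2 + 4.0069·q_1 = (-2.0556, 2.9444, 0.2222).
‖u_2‖ = 3.5978, so q_2 = (-0.5713, 0.8184, 0.0618).
Qᵀb = (4.2426, 0.5559).
Back-substitute: x_2 = 0.5559/3.5978 = 0.1545.
x_1 = (4.2426 + 4.0069·0.1545)/4.2426 = 1.1459.

x = (1.1459, 0.1545)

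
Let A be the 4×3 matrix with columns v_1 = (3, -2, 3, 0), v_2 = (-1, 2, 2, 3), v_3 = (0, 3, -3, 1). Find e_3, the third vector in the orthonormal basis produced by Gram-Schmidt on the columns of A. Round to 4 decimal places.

v_1 = (3, -2, 3, 0); ‖v_1‖ = 4.6904, so e_1 = (0.6396, -0.4264, 0.6396, 0.0000).
e_1·v_2 = 0.6396·(-1) + (-0.4264)·2 + 0.6396·2 + 0.0000·3 = -0.2132.
u_2 = v_2 + 0.2132·e_1 = (-0.8636, 1.9091, 2.1364, 3.0000).
‖u_2‖ = 4.2373, so e_2 = (-0.2038, 0.4505, 0.5042, 0.7080).
e_1·v_3 = 0.6396·0 + (-0.4264)·3 + 0.6396·(-3) + 0.0000·1 = -3.1980; e_2·v_3 = (-0.2038)·0 + 0.4505·3 + 0.5042·(-3) + 0.7080·1 = 0.5471.
u_3 = v_3 + 3.1980·e_1 − 0.5471·e_2 = (2.1570, 1.3899, -1.2304, 0.6127).
‖u_3‖ = 2.9109, so e_3 = (0.7410, 0.4775, -0.4227, 0.2105).

e_3 = (0.7410, 0.4775, -0.4227, 0.2105)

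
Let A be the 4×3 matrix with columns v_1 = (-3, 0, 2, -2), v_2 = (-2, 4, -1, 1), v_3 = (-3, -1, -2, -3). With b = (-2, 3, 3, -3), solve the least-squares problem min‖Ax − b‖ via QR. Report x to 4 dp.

v_1 = (-3, 0, 2, -2); ‖v_1‖ = 4.1231, so q_1 = (-0.7276, 0.0000, 0.4851, -0.4851).
q_1·v_2 = (-0.7276)·(-2) + 0.0000·4 + 0.4851·(-1) + (-0.4851)·1 = 0.4851.
u_2 = v_2 − 0.4851·q_1 = (-1.6471, 4.0000, -1.2353, 1.2353).
‖u_2‖ = 4.6653, so q_2 = (-0.3530, 0.8574, -0.2648, 0.2648).
q_1·v_3 = (-0.7276)·(-3) + 0.0000·(-1) + 0.4851·(-2) + (-0.4851)·(-3) = 2.6679; q_2·v_3 = (-0.3530)·(-3) + 0.8574·(-1) + (-0.2648)·(-2) + 0.2648·(-3) = -0.0630.
u_3 = v_3 − 2.6679·q_1 + 0.0630·q_2 = (-1.0811, -0.9459, -3.3108, -1.6892).
‖u_3‖ = 3.9848, so q_3 = (-0.2713, -0.2374, -0.8309, -0.4239).
Qᵀb = (4.3656, 1.6896, -1.3904).
Back-substitute: x_3 = -1.3904/3.9848 = -0.3489.
x_2 = (1.6896 + 0.0630·(-0.3489))/4.6653 = 0.3574.
x_1 = (4.3656 − 0.4851·0.3574 − 2.6679·(-0.3489))/4.1231 = 1.2426.

x = (1.2426, 0.3574, -0.3489)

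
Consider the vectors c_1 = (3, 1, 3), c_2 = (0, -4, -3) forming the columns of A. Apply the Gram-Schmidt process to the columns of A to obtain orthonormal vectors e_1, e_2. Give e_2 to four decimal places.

e_1 = c_1/‖c_1‖ = (3, 1, 3)/4.3589 = (0.6882, 0.2294, 0.6882).
r_{12} = e_1·c_2 = -2.9824.
u_2 = c_2 + 2.9824·e_1 = (2.0526, -3.3158, -0.9474).
‖u_2‖ = 4.0131, so e_2 = (0.5115, -0.8262, -0.2361).

e_2 = (0.5115, -0.8262, -0.2361)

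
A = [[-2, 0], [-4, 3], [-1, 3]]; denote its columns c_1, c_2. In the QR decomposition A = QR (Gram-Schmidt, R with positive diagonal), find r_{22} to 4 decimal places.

r_{22} = 2.6992

c_1 = (-2, -4, -1); ‖c_1‖ = 4.5826, so q_1 = (-0.4364, -0.8729, -0.2182).
q_1·c_2 = (-0.4364)·0 + (-0.8729)·3 + (-0.2182)·3 = -3.2733.
u_2 = c_2 + 3.2733·q_1 = (-1.4286, 0.1429, 2.2857).
r_{22} = ‖u_2‖ = 2.6992.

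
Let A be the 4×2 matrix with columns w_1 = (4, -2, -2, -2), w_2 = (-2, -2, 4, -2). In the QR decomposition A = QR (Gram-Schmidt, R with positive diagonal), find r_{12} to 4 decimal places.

w_1 = (4, -2, -2, -2); ‖w_1‖ = 5.2915, so e_1 = (0.7559, -0.3780, -0.3780, -0.3780).
r_{12} = e_1·w_2 = -1.5119.

r_{12} = -1.5119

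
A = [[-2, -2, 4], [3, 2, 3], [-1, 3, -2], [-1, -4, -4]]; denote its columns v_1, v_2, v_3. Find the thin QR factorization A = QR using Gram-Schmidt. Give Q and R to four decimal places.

Q = [[-0.5164, -0.1068, 0.7762], [0.7746, -0.0401, 0.2522], [-0.2582, 0.7477, -0.3050], [-0.2582, -0.6542, -0.4907]], R = [[3.8730, 2.8402, 1.8074], [0.0000, 4.9933, 0.5741], [0.0000, 0.0000, 6.4346]]

v_1 = (-2, 3, -1, -1); ‖v_1‖ = 3.8730, so e_1 = (-0.5164, 0.7746, -0.2582, -0.2582).
e_1·v_2 = (-0.5164)·(-2) + 0.7746·2 + (-0.2582)·3 + (-0.2582)·(-4) = 2.8402.
u_2 = v_2 − 2.8402·e_1 = (-0.5333, -0.2000, 3.7333, -3.2667).
‖u_2‖ = 4.9933, so e_2 = (-0.1068, -0.0401, 0.7477, -0.6542).
e_1·v_3 = (-0.5164)·4 + 0.7746·3 + (-0.2582)·(-2) + (-0.2582)·(-4) = 1.8074; e_2·v_3 = (-0.1068)·4 + (-0.0401)·3 + 0.7477·(-2) + (-0.6542)·(-4) = 0.5741.
u_3 = v_3 − 1.8074·e_1 − 0.5741·e_2 = (4.9947, 1.6230, -1.9626, -3.1578).
‖u_3‖ = 6.4346, so e_3 = (0.7762, 0.2522, -0.3050, -0.4907).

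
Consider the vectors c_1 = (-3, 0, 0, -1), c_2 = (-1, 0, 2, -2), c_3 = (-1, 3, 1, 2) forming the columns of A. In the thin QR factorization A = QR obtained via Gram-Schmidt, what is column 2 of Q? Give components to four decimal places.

q_1 = c_1/‖c_1‖ = (-3, 0, 0, -1)/3.1623 = (-0.9487, 0.0000, 0.0000, -0.3162).
r_{12} = q_1·c_2 = 1.5811.
u_2 = c_2 − 1.5811·q_1 = (0.5000, 0.0000, 2.0000, -1.5000).
‖u_2‖ = 2.5495, so q_2 = (0.1961, 0.0000, 0.7845, -0.5883).

q_2 = (0.1961, 0.0000, 0.7845, -0.5883)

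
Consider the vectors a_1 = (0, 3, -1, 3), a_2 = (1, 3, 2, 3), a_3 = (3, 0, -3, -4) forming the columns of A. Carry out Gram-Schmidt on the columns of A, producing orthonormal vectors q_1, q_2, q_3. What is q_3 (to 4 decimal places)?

q_3 = (0.7721, 0.3657, -0.2574, -0.4515)

a_1 = (0, 3, -1, 3); ‖a_1‖ = 4.3589, so q_1 = (0.0000, 0.6882, -0.2294, 0.6882).
q_1·a_2 = 0.0000·1 + 0.6882·3 + (-0.2294)·2 + 0.6882·3 = 3.6707.
u_2 = a_2 − 3.6707·q_1 = (1.0000, 0.4737, 2.8421, 0.4737).
‖u_2‖ = 3.0865, so q_2 = (0.3240, 0.1535, 0.9208, 0.1535).
q_1·a_3 = 0.0000·3 + 0.6882·0 + (-0.2294)·(-3) + 0.6882·(-4) = -2.0647; q_2·a_3 = 0.3240·3 + 0.1535·0 + 0.9208·(-3) + 0.1535·(-4) = -2.4044.
u_3 = a_3 + 2.0647·q_1 + 2.4044·q_2 = (3.7790, 1.7901, -1.2597, -2.2099).
‖u_3‖ = 4.8945, so q_3 = (0.7721, 0.3657, -0.2574, -0.4515).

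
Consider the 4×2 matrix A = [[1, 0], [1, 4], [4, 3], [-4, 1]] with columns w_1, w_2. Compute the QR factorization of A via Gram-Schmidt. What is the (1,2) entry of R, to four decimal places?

r_{12} = 2.0580

w_1 = (1, 1, 4, -4); ‖w_1‖ = 5.8310, so e_1 = (0.1715, 0.1715, 0.6860, -0.6860).
r_{12} = e_1·w_2 = 2.0580.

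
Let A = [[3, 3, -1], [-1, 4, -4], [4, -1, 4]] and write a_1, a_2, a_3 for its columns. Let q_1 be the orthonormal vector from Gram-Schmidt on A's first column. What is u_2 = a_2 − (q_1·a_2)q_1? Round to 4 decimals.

u_2 = (2.8846, 4.0385, -1.1538)

a_1 = (3, -1, 4); ‖a_1‖ = 5.0990, so q_1 = (0.5883, -0.1961, 0.7845).
q_1·a_2 = 0.5883·3 + (-0.1961)·4 + 0.7845·(-1) = 0.1961.
u_2 = a_2 − 0.1961·q_1 = (2.8846, 4.0385, -1.1538).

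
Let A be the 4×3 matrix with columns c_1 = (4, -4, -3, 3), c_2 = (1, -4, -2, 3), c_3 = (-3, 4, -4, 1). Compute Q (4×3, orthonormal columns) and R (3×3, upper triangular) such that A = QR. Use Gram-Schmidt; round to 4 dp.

c_1 = (4, -4, -3, 3); ‖c_1‖ = 7.0711, so e_1 = (0.5657, -0.5657, -0.4243, 0.4243).
e_1·c_2 = 0.5657·1 + (-0.5657)·(-4) + (-0.4243)·(-2) + 0.4243·3 = 4.9497.
u_2 = c_2 − 4.9497·e_1 = (-1.8000, -1.2000, 0.1000, 0.9000).
‖u_2‖ = 2.3452, so e_2 = (-0.7675, -0.5117, 0.0426, 0.3838).
e_1·c_3 = 0.5657·(-3) + (-0.5657)·4 + (-0.4243)·(-4) + 0.4243·1 = -1.8385; e_2·c_3 = (-0.7675)·(-3) + (-0.5117)·4 + 0.0426·(-4) + 0.3838·1 = 0.4690.
u_3 = c_3 + 1.8385·e_1 − 0.4690·e_2 = (-1.6000, 3.2000, -4.8000, 1.6000).
‖u_3‖ = 6.1968, so e_3 = (-0.2582, 0.5164, -0.7746, 0.2582).

Q = [[0.5657, -0.7675, -0.2582], [-0.5657, -0.5117, 0.5164], [-0.4243, 0.0426, -0.7746], [0.4243, 0.3838, 0.2582]], R = [[7.0711, 4.9497, -1.8385], [0.0000, 2.3452, 0.4690], [0.0000, 0.0000, 6.1968]]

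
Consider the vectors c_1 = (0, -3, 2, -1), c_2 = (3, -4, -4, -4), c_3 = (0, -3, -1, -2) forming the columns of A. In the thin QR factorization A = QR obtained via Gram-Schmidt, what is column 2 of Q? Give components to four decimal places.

c_1 = (0, -3, 2, -1); ‖c_1‖ = 3.7417, so e_1 = (0.0000, -0.8018, 0.5345, -0.2673).
e_1·c_2 = 0.0000·3 + (-0.8018)·(-4) + 0.5345·(-4) + (-0.2673)·(-4) = 2.1381.
u_2 = c_2 − 2.1381·e_1 = (3.0000, -2.2857, -5.1429, -3.4286).
‖u_2‖ = 7.2408, so e_2 = (0.4143, -0.3157, -0.7103, -0.4735).

e_2 = (0.4143, -0.3157, -0.7103, -0.4735)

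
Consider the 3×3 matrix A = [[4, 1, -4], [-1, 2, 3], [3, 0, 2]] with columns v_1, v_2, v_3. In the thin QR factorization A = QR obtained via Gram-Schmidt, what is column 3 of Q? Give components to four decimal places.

q_1 = v_1/‖v_1‖ = (4, -1, 3)/5.0990 = (0.7845, -0.1961, 0.5883).
r_{12} = q_1·v_2 = 0.3922.
u_2 = v_2 − 0.3922·q_1 = (0.6923, 2.0769, -0.2308).
‖u_2‖ = 2.2014, so q_2 = (0.3145, 0.9435, -0.1048).
r_{13} = q_1·v_3 = -2.5495; r_{23} = q_2·v_3 = 1.3628.
u_3 = v_3 + 2.5495·q_1 − 1.3628·q_2 = (-2.4286, 1.2143, 3.6429).
‖u_3‖ = 4.5434, so q_3 = (-0.5345, 0.2673, 0.8018).

q_3 = (-0.5345, 0.2673, 0.8018)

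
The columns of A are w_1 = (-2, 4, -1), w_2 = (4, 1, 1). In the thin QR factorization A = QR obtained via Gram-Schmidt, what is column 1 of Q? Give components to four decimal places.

w_1 = (-2, 4, -1); ‖w_1‖ = 4.5826, so e_1 = (-0.4364, 0.8729, -0.2182).

e_1 = (-0.4364, 0.8729, -0.2182)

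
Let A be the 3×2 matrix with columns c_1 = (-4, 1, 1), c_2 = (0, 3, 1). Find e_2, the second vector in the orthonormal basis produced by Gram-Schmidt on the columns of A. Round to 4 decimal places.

c_1 = (-4, 1, 1); ‖c_1‖ = 4.2426, so e_1 = (-0.9428, 0.2357, 0.2357).
e_1·c_2 = (-0.9428)·0 + 0.2357·3 + 0.2357·1 = 0.9428.
u_2 = c_2 − 0.9428·e_1 = (0.8889, 2.7778, 0.7778).
‖u_2‖ = 3.0185, so e_2 = (0.2945, 0.9203, 0.2577).

e_2 = (0.2945, 0.9203, 0.2577)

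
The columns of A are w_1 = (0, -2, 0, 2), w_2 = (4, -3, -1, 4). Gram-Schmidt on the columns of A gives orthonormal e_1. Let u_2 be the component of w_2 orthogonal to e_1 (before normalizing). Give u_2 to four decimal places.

w_1 = (0, -2, 0, 2); ‖w_1‖ = 2.8284, so e_1 = (0.0000, -0.7071, 0.0000, 0.7071).
e_1·w_2 = 0.0000·4 + (-0.7071)·(-3) + 0.0000·(-1) + 0.7071·4 = 4.9497.
u_2 = w_2 − 4.9497·e_1 = (4.0000, 0.5000, -1.0000, 0.5000).

u_2 = (4.0000, 0.5000, -1.0000, 0.5000)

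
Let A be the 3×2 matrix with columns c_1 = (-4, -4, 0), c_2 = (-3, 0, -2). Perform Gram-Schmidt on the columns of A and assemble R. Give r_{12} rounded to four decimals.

c_1 = (-4, -4, 0); ‖c_1‖ = 5.6569, so e_1 = (-0.7071, -0.7071, 0.0000).
r_{12} = e_1·c_2 = 2.1213.

r_{12} = 2.1213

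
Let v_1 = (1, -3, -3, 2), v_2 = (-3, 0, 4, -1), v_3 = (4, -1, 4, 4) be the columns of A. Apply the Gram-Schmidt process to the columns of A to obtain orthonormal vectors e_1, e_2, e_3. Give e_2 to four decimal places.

e_2 = (-0.6168, -0.6050, 0.4863, 0.1305)

v_1 = (1, -3, -3, 2); ‖v_1‖ = 4.7958, so e_1 = (0.2085, -0.6255, -0.6255, 0.4170).
e_1·v_2 = 0.2085·(-3) + (-0.6255)·0 + (-0.6255)·4 + 0.4170·(-1) = -3.5447.
u_2 = v_2 + 3.5447·e_1 = (-2.2609, -2.2174, 1.7826, 0.4783).
‖u_2‖ = 3.6653, so e_2 = (-0.6168, -0.6050, 0.4863, 0.1305).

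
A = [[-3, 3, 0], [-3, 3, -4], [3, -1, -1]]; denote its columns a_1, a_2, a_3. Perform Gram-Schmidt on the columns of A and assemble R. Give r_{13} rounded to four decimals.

q_1 = a_1/‖a_1‖ = (-3, -3, 3)/5.1962 = (-0.5774, -0.5774, 0.5774).
r_{13} = q_1·a_3 = 1.7321.

r_{13} = 1.7321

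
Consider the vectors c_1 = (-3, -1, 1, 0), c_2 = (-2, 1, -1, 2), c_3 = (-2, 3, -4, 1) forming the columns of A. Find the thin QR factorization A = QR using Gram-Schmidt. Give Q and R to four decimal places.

Q = [[-0.9045, -0.3110, -0.2835], [-0.3015, 0.4665, 0.2587], [0.3015, -0.4665, -0.5918], [0.0000, 0.6842, -0.7088]], R = [[3.3166, 1.2060, -0.3015], [0.0000, 2.9233, 4.5715], [0.0000, 0.0000, 3.0018]]

c_1 = (-3, -1, 1, 0); ‖c_1‖ = 3.3166, so e_1 = (-0.9045, -0.3015, 0.3015, 0.0000).
e_1·c_2 = (-0.9045)·(-2) + (-0.3015)·1 + 0.3015·(-1) + 0.0000·2 = 1.2060.
u_2 = c_2 − 1.2060·e_1 = (-0.9091, 1.3636, -1.3636, 2.0000).
‖u_2‖ = 2.9233, so e_2 = (-0.3110, 0.4665, -0.4665, 0.6842).
e_1·c_3 = (-0.9045)·(-2) + (-0.3015)·3 + 0.3015·(-4) + 0.0000·1 = -0.3015; e_2·c_3 = (-0.3110)·(-2) + 0.4665·3 + (-0.4665)·(-4) + 0.6842·1 = 4.5715.
u_3 = c_3 + 0.3015·e_1 − 4.5715·e_2 = (-0.8511, 0.7766, -1.7766, -2.1277).
‖u_3‖ = 3.0018, so e_3 = (-0.2835, 0.2587, -0.5918, -0.7088).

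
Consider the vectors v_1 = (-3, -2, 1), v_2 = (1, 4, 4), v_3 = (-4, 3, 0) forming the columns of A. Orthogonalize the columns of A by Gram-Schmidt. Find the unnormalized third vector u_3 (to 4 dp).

q_1 = v_1/‖v_1‖ = (-3, -2, 1)/3.7417 = (-0.8018, -0.5345, 0.2673).
r_{12} = q_1·v_2 = -1.8708.
u_2 = v_2 + 1.8708·q_1 = (-0.5000, 3.0000, 4.5000).
‖u_2‖ = 5.4314, so q_2 = (-0.0921, 0.5523, 0.8285).
r_{13} = q_1·v_3 = 1.6036; r_{23} = q_2·v_3 = 2.0253.
u_3 = v_3 − 1.6036·q_1 − 2.0253·q_2 = (-2.5278, 2.7385, -2.1065).

u_3 = (-2.5278, 2.7385, -2.1065)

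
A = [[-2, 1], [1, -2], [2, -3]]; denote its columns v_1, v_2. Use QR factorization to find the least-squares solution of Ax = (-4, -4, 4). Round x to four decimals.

e_1 = v_1/‖v_1‖ = (-2, 1, 2)/3.0000 = (-0.6667, 0.3333, 0.6667).
r_{12} = e_1·v_2 = -3.3333.
u_2 = v_2 + 3.3333·e_1 = (-1.2222, -0.8889, -0.7778).
‖u_2‖ = 1.6997, so e_2 = (-0.7191, -0.5230, -0.4576).
Qᵀb = (4.0000, 3.1379).
Back-substitute: x_2 = 3.1379/1.6997 = 1.8462.
x_1 = (4.0000 + 3.3333·1.8462)/3.0000 = 3.3846.

x = (3.3846, 1.8462)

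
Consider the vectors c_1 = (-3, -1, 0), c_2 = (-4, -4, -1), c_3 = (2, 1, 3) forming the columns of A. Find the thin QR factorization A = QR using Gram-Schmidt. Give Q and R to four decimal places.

Q = [[-0.9487, 0.2941, 0.1162], [-0.3162, -0.8823, -0.3487], [0.0000, -0.3676, 0.9300]], R = [[3.1623, 5.0596, -2.2136], [0.0000, 2.7203, -1.3969], [0.0000, 0.0000, 2.6737]]

c_1 = (-3, -1, 0); ‖c_1‖ = 3.1623, so e_1 = (-0.9487, -0.3162, 0.0000).
e_1·c_2 = (-0.9487)·(-4) + (-0.3162)·(-4) + 0.0000·(-1) = 5.0596.
u_2 = c_2 − 5.0596·e_1 = (0.8000, -2.4000, -1.0000).
‖u_2‖ = 2.7203, so e_2 = (0.2941, -0.8823, -0.3676).
e_1·c_3 = (-0.9487)·2 + (-0.3162)·1 + 0.0000·3 = -2.2136; e_2·c_3 = 0.2941·2 + (-0.8823)·1 + (-0.3676)·3 = -1.3969.
u_3 = c_3 + 2.2136·e_1 + 1.3969·e_2 = (0.3108, -0.9324, 2.4865).
‖u_3‖ = 2.6737, so e_3 = (0.1162, -0.3487, 0.9300).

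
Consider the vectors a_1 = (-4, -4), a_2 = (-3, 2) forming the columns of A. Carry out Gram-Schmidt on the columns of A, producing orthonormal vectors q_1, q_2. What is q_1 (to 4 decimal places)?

q_1 = (-0.7071, -0.7071)

q_1 = a_1/‖a_1‖ = (-4, -4)/5.6569 = (-0.7071, -0.7071).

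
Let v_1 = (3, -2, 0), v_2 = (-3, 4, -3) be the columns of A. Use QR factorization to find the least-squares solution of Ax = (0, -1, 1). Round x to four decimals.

v_1 = (3, -2, 0); ‖v_1‖ = 3.6056, so e_1 = (0.8321, -0.5547, 0.0000).
e_1·v_2 = 0.8321·(-3) + (-0.5547)·4 + 0.0000·(-3) = -4.7150.
u_2 = v_2 + 4.7150·e_1 = (0.9231, 1.3846, -3.0000).
‖u_2‖ = 3.4306, so e_2 = (0.2691, 0.4036, -0.8745).
Qᵀb = (0.5547, -1.2781).
Back-substitute: x_2 = -1.2781/3.4306 = -0.3725.
x_1 = (0.5547 + 4.7150·(-0.3725))/3.6056 = -0.3333.

x = (-0.3333, -0.3725)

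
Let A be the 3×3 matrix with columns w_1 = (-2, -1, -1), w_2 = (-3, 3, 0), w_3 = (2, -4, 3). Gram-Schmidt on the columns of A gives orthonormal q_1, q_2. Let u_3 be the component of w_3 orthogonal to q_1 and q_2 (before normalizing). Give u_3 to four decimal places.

u_3 = (-1.0000, -1.0000, 3.0000)

w_1 = (-2, -1, -1); ‖w_1‖ = 2.4495, so q_1 = (-0.8165, -0.4082, -0.4082).
q_1·w_2 = (-0.8165)·(-3) + (-0.4082)·3 + (-0.4082)·0 = 1.2247.
u_2 = w_2 − 1.2247·q_1 = (-2.0000, 3.5000, 0.5000).
‖u_2‖ = 4.0620, so q_2 = (-0.4924, 0.8616, 0.1231).
q_1·w_3 = (-0.8165)·2 + (-0.4082)·(-4) + (-0.4082)·3 = -1.2247; q_2·w_3 = (-0.4924)·2 + 0.8616·(-4) + 0.1231·3 = -4.0620.
u_3 = w_3 + 1.2247·q_1 + 4.0620·q_2 = (-1.0000, -1.0000, 3.0000).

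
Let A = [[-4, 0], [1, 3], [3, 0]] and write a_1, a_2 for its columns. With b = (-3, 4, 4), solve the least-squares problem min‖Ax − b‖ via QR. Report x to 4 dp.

x = (0.9600, 1.0133)

e_1 = a_1/‖a_1‖ = (-4, 1, 3)/5.0990 = (-0.7845, 0.1961, 0.5883).
r_{12} = e_1·a_2 = 0.5883.
u_2 = a_2 − 0.5883·e_1 = (0.4615, 2.8846, -0.3462).
‖u_2‖ = 2.9417, so e_2 = (0.1569, 0.9806, -0.1177).
Qᵀb = (5.4913, 2.9810).
Back-substitute: x_2 = 2.9810/2.9417 = 1.0133.
x_1 = (5.4913 − 0.5883·1.0133)/5.0990 = 0.9600.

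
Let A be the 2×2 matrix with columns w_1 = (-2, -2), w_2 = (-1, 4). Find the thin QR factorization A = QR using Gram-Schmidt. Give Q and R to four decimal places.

Q = [[-0.7071, -0.7071], [-0.7071, 0.7071]], R = [[2.8284, -2.1213], [0.0000, 3.5355]]

w_1 = (-2, -2); ‖w_1‖ = 2.8284, so q_1 = (-0.7071, -0.7071).
q_1·w_2 = (-0.7071)·(-1) + (-0.7071)·4 = -2.1213.
u_2 = w_2 + 2.1213·q_1 = (-2.5000, 2.5000).
‖u_2‖ = 3.5355, so q_2 = (-0.7071, 0.7071).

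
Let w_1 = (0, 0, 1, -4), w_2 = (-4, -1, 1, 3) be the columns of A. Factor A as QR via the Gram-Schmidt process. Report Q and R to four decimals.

w_1 = (0, 0, 1, -4); ‖w_1‖ = 4.1231, so e_1 = (0.0000, 0.0000, 0.2425, -0.9701).
e_1·w_2 = 0.0000·(-4) + 0.0000·(-1) + 0.2425·1 + (-0.9701)·3 = -2.6679.
u_2 = w_2 + 2.6679·e_1 = (-4.0000, -1.0000, 1.6471, 0.4118).
‖u_2‖ = 4.4590, so e_2 = (-0.8971, -0.2243, 0.3694, 0.0923).

Q = [[0.0000, -0.8971], [0.0000, -0.2243], [0.2425, 0.3694], [-0.9701, 0.0923]], R = [[4.1231, -2.6679], [0.0000, 4.4590]]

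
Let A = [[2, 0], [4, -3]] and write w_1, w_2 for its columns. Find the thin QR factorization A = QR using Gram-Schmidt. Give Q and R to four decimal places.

q_1 = w_1/‖w_1‖ = (2, 4)/4.4721 = (0.4472, 0.8944).
r_{12} = q_1·w_2 = -2.6833.
u_2 = w_2 + 2.6833·q_1 = (1.2000, -0.6000).
‖u_2‖ = 1.3416, so q_2 = (0.8944, -0.4472).

Q = [[0.4472, 0.8944], [0.8944, -0.4472]], R = [[4.4721, -2.6833], [0.0000, 1.3416]]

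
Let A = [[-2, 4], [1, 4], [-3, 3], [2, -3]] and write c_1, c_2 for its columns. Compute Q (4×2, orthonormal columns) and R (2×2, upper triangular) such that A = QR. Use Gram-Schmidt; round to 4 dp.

Q = [[-0.4714, 0.3452], [0.2357, 0.9239], [-0.7071, -0.0305], [0.4714, -0.1624]], R = [[4.2426, -4.4783], [0.0000, 5.4722]]

c_1 = (-2, 1, -3, 2); ‖c_1‖ = 4.2426, so q_1 = (-0.4714, 0.2357, -0.7071, 0.4714).
q_1·c_2 = (-0.4714)·4 + 0.2357·4 + (-0.7071)·3 + 0.4714·(-3) = -4.4783.
u_2 = c_2 + 4.4783·q_1 = (1.8889, 5.0556, -0.1667, -0.8889).
‖u_2‖ = 5.4722, so q_2 = (0.3452, 0.9239, -0.0305, -0.1624).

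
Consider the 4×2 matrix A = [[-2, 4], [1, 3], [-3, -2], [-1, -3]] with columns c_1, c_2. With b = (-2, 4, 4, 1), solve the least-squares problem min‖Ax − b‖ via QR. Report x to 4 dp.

x = (-0.2924, -0.1534)

c_1 = (-2, 1, -3, -1); ‖c_1‖ = 3.8730, so e_1 = (-0.5164, 0.2582, -0.7746, -0.2582).
e_1·c_2 = (-0.5164)·4 + 0.2582·3 + (-0.7746)·(-2) + (-0.2582)·(-3) = 1.0328.
u_2 = c_2 − 1.0328·e_1 = (4.5333, 2.7333, -1.2000, -2.7333).
‖u_2‖ = 6.0773, so e_2 = (0.7459, 0.4498, -0.1975, -0.4498).
Qᵀb = (-1.2910, -0.9324).
Back-substitute: x_2 = -0.9324/6.0773 = -0.1534.
x_1 = (-1.2910 − 1.0328·(-0.1534))/3.8730 = -0.2924.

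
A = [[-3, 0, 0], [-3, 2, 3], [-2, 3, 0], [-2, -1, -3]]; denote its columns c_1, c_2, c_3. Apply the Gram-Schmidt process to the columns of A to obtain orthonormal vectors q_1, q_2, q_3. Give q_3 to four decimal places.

q_3 = (0.1602, 0.5875, -0.5741, -0.5474)

c_1 = (-3, -3, -2, -2); ‖c_1‖ = 5.0990, so q_1 = (-0.5883, -0.5883, -0.3922, -0.3922).
q_1·c_2 = (-0.5883)·0 + (-0.5883)·2 + (-0.3922)·3 + (-0.3922)·(-1) = -1.9612.
u_2 = c_2 + 1.9612·q_1 = (-1.1538, 0.8462, 2.2308, -1.7692).
‖u_2‖ = 3.1865, so q_2 = (-0.3621, 0.2655, 0.7001, -0.5552).
q_1·c_3 = (-0.5883)·0 + (-0.5883)·3 + (-0.3922)·0 + (-0.3922)·(-3) = -0.5883; q_2·c_3 = (-0.3621)·0 + 0.2655·3 + 0.7001·0 + (-0.5552)·(-3) = 2.4623.
u_3 = c_3 + 0.5883·q_1 − 2.4623·q_2 = (0.5455, 2.0000, -1.9545, -1.8636).
‖u_3‖ = 3.4045, so q_3 = (0.1602, 0.5875, -0.5741, -0.5474).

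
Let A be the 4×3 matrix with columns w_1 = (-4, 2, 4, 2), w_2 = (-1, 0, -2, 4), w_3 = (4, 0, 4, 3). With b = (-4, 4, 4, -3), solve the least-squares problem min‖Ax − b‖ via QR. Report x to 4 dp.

q_1 = w_1/‖w_1‖ = (-4, 2, 4, 2)/6.3246 = (-0.6325, 0.3162, 0.6325, 0.3162).
r_{12} = q_1·w_2 = 0.6325.
u_2 = w_2 − 0.6325·q_1 = (-0.6000, -0.2000, -2.4000, 3.8000).
‖u_2‖ = 4.5387, so q_2 = (-0.1322, -0.0441, -0.5288, 0.8372).
r_{13} = q_1·w_3 = 0.9487; r_{23} = q_2·w_3 = -0.1322.
u_3 = w_3 − 0.9487·q_1 + 0.1322·q_2 = (4.5825, -0.3058, 3.3301, 2.8107).
‖u_3‖ = 6.3311, so q_3 = (0.7238, -0.0483, 0.5260, 0.4439).
Qᵀb = (5.3759, -4.2743, -2.3164).
Back-substitute: x_3 = -2.3164/6.3311 = -0.3659.
x_2 = (-4.2743 + 0.1322·(-0.3659))/4.5387 = -0.9524.
x_1 = (5.3759 − 0.6325·(-0.9524) − 0.9487·(-0.3659))/6.3246 = 1.0001.

x = (1.0001, -0.9524, -0.3659)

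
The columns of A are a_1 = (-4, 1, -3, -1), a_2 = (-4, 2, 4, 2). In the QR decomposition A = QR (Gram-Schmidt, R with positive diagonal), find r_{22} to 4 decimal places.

r_{22} = 6.2775

a_1 = (-4, 1, -3, -1); ‖a_1‖ = 5.1962, so q_1 = (-0.7698, 0.1925, -0.5774, -0.1925).
q_1·a_2 = (-0.7698)·(-4) + 0.1925·2 + (-0.5774)·4 + (-0.1925)·2 = 0.7698.
u_2 = a_2 − 0.7698·q_1 = (-3.4074, 1.8519, 4.4444, 2.1481).
r_{22} = ‖u_2‖ = 6.2775.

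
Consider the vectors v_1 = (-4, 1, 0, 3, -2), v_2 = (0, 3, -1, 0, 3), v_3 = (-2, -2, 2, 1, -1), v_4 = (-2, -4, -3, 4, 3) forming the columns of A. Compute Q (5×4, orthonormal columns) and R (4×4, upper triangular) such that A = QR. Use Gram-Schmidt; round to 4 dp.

v_1 = (-4, 1, 0, 3, -2); ‖v_1‖ = 5.4772, so e_1 = (-0.7303, 0.1826, 0.0000, 0.5477, -0.3651).
e_1·v_2 = (-0.7303)·0 + 0.1826·3 + 0.0000·(-1) + 0.5477·0 + (-0.3651)·3 = -0.5477.
u_2 = v_2 + 0.5477·e_1 = (-0.4000, 3.1000, -1.0000, 0.3000, 2.8000).
‖u_2‖ = 4.3243, so e_2 = (-0.0925, 0.7169, -0.2312, 0.0694, 0.6475).
e_1·v_3 = (-0.7303)·(-2) + 0.1826·(-2) + 0.0000·2 + 0.5477·1 + (-0.3651)·(-1) = 2.0083; e_2·v_3 = (-0.0925)·(-2) + 0.7169·(-2) + (-0.2312)·2 + 0.0694·1 + 0.6475·(-1) = -2.2894.
u_3 = v_3 − 2.0083·e_1 + 2.2894·e_2 = (-0.7451, -0.7255, 1.4706, 0.0588, 1.2157).
‖u_3‖ = 2.1738, so e_3 = (-0.3428, -0.3337, 0.6765, 0.0271, 0.5592).
e_1·v_4 = (-0.7303)·(-2) + 0.1826·(-4) + 0.0000·(-3) + 0.5477·4 + (-0.3651)·3 = 1.8257; e_2·v_4 = (-0.0925)·(-2) + 0.7169·(-4) + (-0.2312)·(-3) + 0.0694·4 + 0.6475·3 = 0.2312; e_3·v_4 = (-0.3428)·(-2) + (-0.3337)·(-4) + 0.6765·(-3) + 0.0271·4 + 0.5592·3 = 1.7769.
u_4 = v_4 − 1.8257·e_1 − 0.2312·e_2 − 1.7769·e_3 = (-0.0362, -3.9061, -4.1486, 2.9359, 2.5232).
‖u_4‖ = 6.8888, so e_4 = (-0.0053, -0.5670, -0.6022, 0.4262, 0.3663).

Q = [[-0.7303, -0.0925, -0.3428, -0.0053], [0.1826, 0.7169, -0.3337, -0.5670], [0.0000, -0.2312, 0.6765, -0.6022], [0.5477, 0.0694, 0.0271, 0.4262], [-0.3651, 0.6475, 0.5592, 0.3663]], R = [[5.4772, -0.5477, 2.0083, 1.8257], [0.0000, 4.3243, -2.2894, 0.2312], [0.0000, 0.0000, 2.1738, 1.7769], [0.0000, 0.0000, 0.0000, 6.8888]]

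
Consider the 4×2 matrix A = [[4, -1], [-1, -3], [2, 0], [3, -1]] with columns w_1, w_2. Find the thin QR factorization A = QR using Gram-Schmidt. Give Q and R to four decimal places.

w_1 = (4, -1, 2, 3); ‖w_1‖ = 5.4772, so e_1 = (0.7303, -0.1826, 0.3651, 0.5477).
e_1·w_2 = 0.7303·(-1) + (-0.1826)·(-3) + 0.3651·0 + 0.5477·(-1) = -0.7303.
u_2 = w_2 + 0.7303·e_1 = (-0.4667, -3.1333, 0.2667, -0.6000).
‖u_2‖ = 3.2352, so e_2 = (-0.1442, -0.9685, 0.0824, -0.1855).

Q = [[0.7303, -0.1442], [-0.1826, -0.9685], [0.3651, 0.0824], [0.5477, -0.1855]], R = [[5.4772, -0.7303], [0.0000, 3.2352]]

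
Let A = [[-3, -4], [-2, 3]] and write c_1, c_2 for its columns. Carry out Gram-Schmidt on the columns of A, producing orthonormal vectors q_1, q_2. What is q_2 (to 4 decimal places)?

c_1 = (-3, -2); ‖c_1‖ = 3.6056, so q_1 = (-0.8321, -0.5547).
q_1·c_2 = (-0.8321)·(-4) + (-0.5547)·3 = 1.6641.
u_2 = c_2 − 1.6641·q_1 = (-2.6154, 3.9231).
‖u_2‖ = 4.7150, so q_2 = (-0.5547, 0.8321).

q_2 = (-0.5547, 0.8321)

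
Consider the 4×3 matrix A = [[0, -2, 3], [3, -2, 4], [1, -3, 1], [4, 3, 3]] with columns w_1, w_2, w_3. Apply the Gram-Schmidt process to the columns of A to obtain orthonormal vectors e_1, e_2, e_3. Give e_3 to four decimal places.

e_3 = (0.8542, 0.0476, -0.5096, 0.0917)

w_1 = (0, 3, 1, 4); ‖w_1‖ = 5.0990, so e_1 = (0.0000, 0.5883, 0.1961, 0.7845).
e_1·w_2 = 0.0000·(-2) + 0.5883·(-2) + 0.1961·(-3) + 0.7845·3 = 0.5883.
u_2 = w_2 − 0.5883·e_1 = (-2.0000, -2.3462, -3.1154, 2.5385).
‖u_2‖ = 5.0650, so e_2 = (-0.3949, -0.4632, -0.6151, 0.5012).
e_1·w_3 = 0.0000·3 + 0.5883·4 + 0.1961·1 + 0.7845·3 = 4.9029; e_2·w_3 = (-0.3949)·3 + (-0.4632)·4 + (-0.6151)·1 + 0.5012·3 = -2.1490.
u_3 = w_3 − 4.9029·e_1 + 2.1490·e_2 = (2.1514, 0.1199, -1.2834, 0.2309).
‖u_3‖ = 2.5186, so e_3 = (0.8542, 0.0476, -0.5096, 0.0917).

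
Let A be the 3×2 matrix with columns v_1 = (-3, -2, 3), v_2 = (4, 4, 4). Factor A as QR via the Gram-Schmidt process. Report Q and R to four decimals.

Q = [[-0.6396, 0.4332], [-0.4264, 0.4874], [0.6396, 0.7581]], R = [[4.6904, -1.7056], [0.0000, 6.7150]]

v_1 = (-3, -2, 3); ‖v_1‖ = 4.6904, so q_1 = (-0.6396, -0.4264, 0.6396).
q_1·v_2 = (-0.6396)·4 + (-0.4264)·4 + 0.6396·4 = -1.7056.
u_2 = v_2 + 1.7056·q_1 = (2.9091, 3.2727, 5.0909).
‖u_2‖ = 6.7150, so q_2 = (0.4332, 0.4874, 0.7581).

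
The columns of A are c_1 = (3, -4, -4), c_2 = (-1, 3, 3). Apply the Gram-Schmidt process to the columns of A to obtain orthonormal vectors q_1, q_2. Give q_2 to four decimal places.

q_1 = c_1/‖c_1‖ = (3, -4, -4)/6.4031 = (0.4685, -0.6247, -0.6247).
r_{12} = q_1·c_2 = -4.2167.
u_2 = c_2 + 4.2167·q_1 = (0.9756, 0.3659, 0.3659).
‖u_2‖ = 1.1043, so q_2 = (0.8835, 0.3313, 0.3313).

q_2 = (0.8835, 0.3313, 0.3313)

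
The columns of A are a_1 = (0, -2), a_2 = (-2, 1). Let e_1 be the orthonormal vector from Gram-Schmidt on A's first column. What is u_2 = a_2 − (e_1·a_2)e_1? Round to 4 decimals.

a_1 = (0, -2); ‖a_1‖ = 2.0000, so e_1 = (0.0000, -1.0000).
e_1·a_2 = 0.0000·(-2) + (-1.0000)·1 = -1.0000.
u_2 = a_2 + 1.0000·e_1 = (-2.0000, 0.0000).

u_2 = (-2.0000, 0.0000)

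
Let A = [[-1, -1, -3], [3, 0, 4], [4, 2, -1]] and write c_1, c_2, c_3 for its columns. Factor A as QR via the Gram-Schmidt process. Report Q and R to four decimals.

Q = [[-0.1961, -0.4763, -0.8571], [0.5883, -0.7564, 0.2857], [0.7845, 0.4483, -0.4286]], R = [[5.0990, 1.7650, 2.1573], [0.0000, 1.3728, -2.0452], [0.0000, 0.0000, 4.1429]]

c_1 = (-1, 3, 4); ‖c_1‖ = 5.0990, so q_1 = (-0.1961, 0.5883, 0.7845).
q_1·c_2 = (-0.1961)·(-1) + 0.5883·0 + 0.7845·2 = 1.7650.
u_2 = c_2 − 1.7650·q_1 = (-0.6538, -1.0385, 0.6154).
‖u_2‖ = 1.3728, so q_2 = (-0.4763, -0.7564, 0.4483).
q_1·c_3 = (-0.1961)·(-3) + 0.5883·4 + 0.7845·(-1) = 2.1573; q_2·c_3 = (-0.4763)·(-3) + (-0.7564)·4 + 0.4483·(-1) = -2.0452.
u_3 = c_3 − 2.1573·q_1 + 2.0452·q_2 = (-3.5510, 1.1837, -1.7755).
‖u_3‖ = 4.1429, so q_3 = (-0.8571, 0.2857, -0.4286).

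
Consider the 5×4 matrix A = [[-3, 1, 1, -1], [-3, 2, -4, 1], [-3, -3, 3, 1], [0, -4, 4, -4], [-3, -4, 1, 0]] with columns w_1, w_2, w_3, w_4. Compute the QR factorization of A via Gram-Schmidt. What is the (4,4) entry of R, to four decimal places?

w_1 = (-3, -3, -3, 0, -3); ‖w_1‖ = 6.0000, so q_1 = (-0.5000, -0.5000, -0.5000, 0.0000, -0.5000).
q_1·w_2 = (-0.5000)·1 + (-0.5000)·2 + (-0.5000)·(-3) + 0.0000·(-4) + (-0.5000)·(-4) = 2.0000.
u_2 = w_2 − 2.0000·q_1 = (2.0000, 3.0000, -2.0000, -4.0000, -3.0000).
‖u_2‖ = 6.4807, so q_2 = (0.3086, 0.4629, -0.3086, -0.6172, -0.4629).
q_1·w_3 = (-0.5000)·1 + (-0.5000)·(-4) + (-0.5000)·3 + 0.0000·4 + (-0.5000)·1 = -0.5000; q_2·w_3 = 0.3086·1 + 0.4629·(-4) + (-0.3086)·3 + (-0.6172)·4 + (-0.4629)·1 = -5.4006.
u_3 = w_3 + 0.5000·q_1 + 5.4006·q_2 = (2.4167, -1.7500, 1.0833, 0.6667, -1.7500).
‖u_3‖ = 3.6856, so q_3 = (0.6557, -0.4748, 0.2939, 0.1809, -0.4748).
q_1·w_4 = (-0.5000)·(-1) + (-0.5000)·1 + (-0.5000)·1 + 0.0000·(-4) + (-0.5000)·0 = -0.5000; q_2·w_4 = 0.3086·(-1) + 0.4629·1 + (-0.3086)·1 + (-0.6172)·(-4) + (-0.4629)·0 = 2.3146; q_3·w_4 = 0.6557·(-1) + (-0.4748)·1 + 0.2939·1 + 0.1809·(-4) + (-0.4748)·0 = -1.5601.
u_4 = w_4 + 0.5000·q_1 − 2.3146·q_2 + 1.5601·q_3 = (-0.9413, -1.0622, 1.9229, -2.2892, 0.0806).
r_{44} = ‖u_4‖ = 3.3104.

r_{44} = 3.3104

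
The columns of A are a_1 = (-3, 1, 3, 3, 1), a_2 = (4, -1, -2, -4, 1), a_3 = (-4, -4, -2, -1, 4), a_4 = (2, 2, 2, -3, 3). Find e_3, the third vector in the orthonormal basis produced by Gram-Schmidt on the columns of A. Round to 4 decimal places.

e_3 = (-0.5709, -0.5750, -0.3912, -0.1272, 0.4174)

e_1 = a_1/‖a_1‖ = (-3, 1, 3, 3, 1)/5.3852 = (-0.5571, 0.1857, 0.5571, 0.5571, 0.1857).
r_{12} = e_1·a_2 = -5.5709.
u_2 = a_2 + 5.5709·e_1 = (0.8966, 0.0345, 1.1034, -0.8966, 2.0345).
‖u_2‖ = 2.6392, so e_2 = (0.3397, 0.0131, 0.4181, -0.3397, 0.7709).
r_{13} = e_1·a_3 = 0.5571; r_{23} = e_2·a_3 = 1.1759.
u_3 = a_3 − 0.5571·e_1 − 1.1759·e_2 = (-4.0891, -4.1188, -2.8020, -0.9109, 2.9901).
‖u_3‖ = 7.1629, so e_3 = (-0.5709, -0.5750, -0.3912, -0.1272, 0.4174).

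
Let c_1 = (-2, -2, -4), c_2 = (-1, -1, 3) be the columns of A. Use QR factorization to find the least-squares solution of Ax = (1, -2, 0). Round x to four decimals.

x = (0.1500, 0.2000)

e_1 = c_1/‖c_1‖ = (-2, -2, -4)/4.8990 = (-0.4082, -0.4082, -0.8165).
r_{12} = e_1·c_2 = -1.6330.
u_2 = c_2 + 1.6330·e_1 = (-1.6667, -1.6667, 1.6667).
‖u_2‖ = 2.8868, so e_2 = (-0.5774, -0.5774, 0.5774).
Qᵀb = (0.4082, 0.5774).
Back-substitute: x_2 = 0.5774/2.8868 = 0.2000.
x_1 = (0.4082 + 1.6330·0.2000)/4.8990 = 0.1500.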